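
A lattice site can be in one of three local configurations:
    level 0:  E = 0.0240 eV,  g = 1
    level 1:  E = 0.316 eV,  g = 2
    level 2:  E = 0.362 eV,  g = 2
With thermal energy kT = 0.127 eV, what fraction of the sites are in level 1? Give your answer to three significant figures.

Eᵢ/kT = 0.18898, 2.4882, 2.8504.
Z = Σ gᵢe^(−Eᵢ/kT) = 1·e^(−0.18898) + 2·e^(−2.4882) + 2·e^(−2.8504) = 0.82780 + 0.16612 + 0.11564 = 1.1096.
P₁ = g₁ e^(−E₁/kT) / Z = 0.16612/1.1096 = 0.150.

0.150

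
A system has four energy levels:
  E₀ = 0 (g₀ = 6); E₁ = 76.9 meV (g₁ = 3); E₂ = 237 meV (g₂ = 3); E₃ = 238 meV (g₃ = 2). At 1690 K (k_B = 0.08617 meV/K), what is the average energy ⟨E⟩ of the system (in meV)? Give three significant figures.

k_BT = 0.08617 × 1690 K = 145.63 meV.
Eᵢ/kT = 0, 0.52805, 1.6274, 1.6343.
Z = Σ gᵢe^(−Eᵢ/kT) = 6·e^(−0) + 3·e^(−0.52805) + 3·e^(−1.6274) + 2·e^(−1.6343) = 6.0000 + 1.7693 + 0.58932 + 0.39018 = 8.7488.
⟨E⟩ = Σ Eᵢ gᵢe^(−Eᵢ/kT) / Z = (0·6.0000 + 76.9·1.7693 + 237·0.58932 + 238·0.39018) / 8.7488 = 42.1 meV.

42.1 meV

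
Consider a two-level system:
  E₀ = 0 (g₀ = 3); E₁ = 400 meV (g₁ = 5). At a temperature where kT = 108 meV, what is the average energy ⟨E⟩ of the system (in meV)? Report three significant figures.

Eᵢ/kT = 0, 3.7037.
Z = Σ gᵢe^(−Eᵢ/kT) = 3·e^(−0) + 5·e^(−3.7037) = 3.0000 + 0.12316 = 3.1232.
⟨E⟩ = Σ Eᵢ gᵢe^(−Eᵢ/kT) / Z = (0·3.0000 + 400·0.12316) / 3.1232 = 15.8 meV.

15.8 meV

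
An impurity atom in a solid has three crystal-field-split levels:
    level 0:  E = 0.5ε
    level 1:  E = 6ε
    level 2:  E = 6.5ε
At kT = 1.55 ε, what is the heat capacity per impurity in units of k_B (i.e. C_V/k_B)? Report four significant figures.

Eᵢ/kT = 0.322581, 3.87097, 4.19355.
Z = Σ e^(−Eᵢ/kT) = e^(−0.322581) + e^(−3.87097) + e^(−4.19355) = 0.724277 + 0.0208381 + 0.0150926 = 0.760208.
⟨E⟩ = 0.769880 ε, ⟨E²⟩ = 2.06378 ε².
C_V/k_B = (⟨E²⟩ − ⟨E⟩²)/(kT)² = (2.06378 − 0.592715)/2.40250 = 0.6123.

0.6123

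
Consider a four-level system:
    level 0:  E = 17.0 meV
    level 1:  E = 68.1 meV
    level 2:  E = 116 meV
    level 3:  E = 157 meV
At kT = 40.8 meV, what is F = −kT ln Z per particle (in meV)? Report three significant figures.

Eᵢ/kT = 0.41667, 1.6691, 2.8431, 3.8480.
Z = Σ e^(−Eᵢ/kT) = e^(−0.41667) + e^(−1.6691) + e^(−2.8431) + e^(−3.8480) = 0.65924 + 0.18842 + 0.058245 + 0.021322 = 0.92723.
F = −kT ln Z = −40.8 × ln(0.92723) = −40.8 × -0.075554 = 3.08 meV.

3.08 meV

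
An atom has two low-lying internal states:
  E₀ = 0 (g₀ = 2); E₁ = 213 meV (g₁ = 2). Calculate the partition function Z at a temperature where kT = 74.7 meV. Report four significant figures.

Z = 2.116

Eᵢ/kT = 0, 2.85141.
Z = Σ gᵢe^(−Eᵢ/kT) = 2·e^(−0) + 2·e^(−2.85141) = 2.00000 + 0.115526 = 2.11553.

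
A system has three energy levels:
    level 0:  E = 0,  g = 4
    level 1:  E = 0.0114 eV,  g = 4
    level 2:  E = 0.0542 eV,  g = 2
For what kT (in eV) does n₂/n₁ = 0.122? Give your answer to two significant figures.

n₂/n₁ = (g₂/g₁) exp[−(E₂−E₁)/kT] = 0.122.
⇒ (E₂−E₁)/kT = ln((2/4)/0.122) = ln(4.098) = 1.410.
kT = 0.0428 eV / 1.410 = 0.030 eV.

0.030 eV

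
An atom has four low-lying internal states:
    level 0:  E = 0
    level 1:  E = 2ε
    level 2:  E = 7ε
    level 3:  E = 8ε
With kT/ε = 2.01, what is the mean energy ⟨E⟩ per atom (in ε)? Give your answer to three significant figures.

0.778 ε

Eᵢ/kT = 0, 0.99502, 3.4826, 3.9801.
Z = Σ e^(−Eᵢ/kT) = e^(−0) + e^(−0.99502) + e^(−3.4826) + e^(−3.9801) = 1.0000 + 0.36972 + 0.030727 + 0.018684 = 1.4191.
⟨E⟩ = Σ Eᵢ e^(−Eᵢ/kT) / Z = (0·1.0000 + 2·0.36972 + 7·0.030727 + 8·0.018684) / 1.4191 = 0.778 ε.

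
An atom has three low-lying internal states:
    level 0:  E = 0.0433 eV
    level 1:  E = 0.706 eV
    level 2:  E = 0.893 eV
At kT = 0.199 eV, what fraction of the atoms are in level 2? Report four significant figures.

Eᵢ/kT = 0.217588, 3.54774, 4.48744.
Z = Σ e^(−Eᵢ/kT) = e^(−0.217588) + e^(−3.54774) + e^(−4.48744) = 0.804457 + 0.0287896 + 0.0112494 = 0.844496.
P₂ = e^(−E₂/kT) / Z = 0.0112494/0.844496 = 0.01332.

0.01332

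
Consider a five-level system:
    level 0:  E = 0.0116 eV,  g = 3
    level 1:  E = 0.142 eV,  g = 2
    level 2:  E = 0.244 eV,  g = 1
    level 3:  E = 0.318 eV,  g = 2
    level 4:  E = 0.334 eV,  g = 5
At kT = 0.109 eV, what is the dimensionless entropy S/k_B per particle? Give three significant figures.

1.92

Eᵢ/kT = 0.10642, 1.3028, 2.2385, 2.9174, 3.0642.
Z = Σ gᵢe^(−Eᵢ/kT) = 3·e^(−0.10642) + 2·e^(−1.3028) + 1·e^(−2.2385) + 2·e^(−2.9174) + 5·e^(−3.0642) = 2.6971 + 0.54354 + 0.10662 + 0.10815 + 0.23346 = 3.6889.
⟨E⟩ = Σ EᵢPᵢ = 0.066917 eV.
S/k_B = ln Z + ⟨E⟩/kT = ln(3.6889) + 0.066917/0.109 = 1.3053 + 0.61392 = 1.92.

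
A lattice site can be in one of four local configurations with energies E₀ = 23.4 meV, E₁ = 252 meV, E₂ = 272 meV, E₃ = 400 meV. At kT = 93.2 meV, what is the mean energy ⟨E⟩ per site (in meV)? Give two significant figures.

61 meV

Eᵢ/kT = 0.2511, 2.704, 2.918, 4.292.
Z = Σ e^(−Eᵢ/kT) = e^(−0.2511) + e^(−2.704) + e^(−2.918) + e^(−4.292) = 0.7779 + 0.06694 + 0.05404 + 0.01368 = 0.9126.
⟨E⟩ = Σ Eᵢ e^(−Eᵢ/kT) / Z = (23.4·0.7779 + 252·0.06694 + 272·0.05404 + 400·0.01368) / 0.9126 = 61 meV.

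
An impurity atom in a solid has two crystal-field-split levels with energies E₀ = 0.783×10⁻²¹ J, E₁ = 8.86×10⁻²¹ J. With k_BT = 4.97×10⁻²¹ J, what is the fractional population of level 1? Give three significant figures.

0.164

Eᵢ/kT = 0.15755, 1.7827.
Z = Σ e^(−Eᵢ/kT) = e^(−0.15755) + e^(−1.7827) = 0.85423 + 0.16818 = 1.0224.
P₁ = e^(−E₁/kT) / Z = 0.16818/1.0224 = 0.164.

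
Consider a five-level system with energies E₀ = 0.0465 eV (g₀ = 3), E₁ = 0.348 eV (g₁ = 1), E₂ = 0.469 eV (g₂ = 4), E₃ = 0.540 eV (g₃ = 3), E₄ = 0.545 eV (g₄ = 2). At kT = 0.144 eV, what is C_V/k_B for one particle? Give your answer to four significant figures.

1.053

Eᵢ/kT = 0.322917, 2.41667, 3.25694, 3.75000, 3.78472.
Z = Σ gᵢe^(−Eᵢ/kT) = 3·e^(−0.322917) + 1·e^(−2.41667) + 4·e^(−3.25694) + 3·e^(−3.75000) + 2·e^(−3.78472) = 2.17210 + 0.0892182 + 0.154024 + 0.0705532 + 0.0454304 = 2.53133.
⟨E⟩ = 0.105536 eV, ⟨E²⟩ = 0.0329660 eV².
C_V/k_B = (⟨E²⟩ − ⟨E⟩²)/(kT)² = (0.0329660 − 0.0111378)/0.0207360 = 1.053.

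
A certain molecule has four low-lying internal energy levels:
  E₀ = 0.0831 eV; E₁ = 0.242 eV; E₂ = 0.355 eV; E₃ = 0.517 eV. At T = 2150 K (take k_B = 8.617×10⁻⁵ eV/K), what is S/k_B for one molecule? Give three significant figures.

1.09

k_BT = 8.617×10⁻⁵ × 2150 K = 0.18527 eV.
Eᵢ/kT = 0.44853, 1.3062, 1.9161, 2.7905.
Z = Σ e^(−Eᵢ/kT) = e^(−0.44853) + e^(−1.3062) + e^(−1.9161) + e^(−2.7905) = 0.63857 + 0.27085 + 0.14718 + 0.061391 = 1.1180.
⟨E⟩ = Σ EᵢPᵢ = 0.18122 eV.
S/k_B = ln Z + ⟨E⟩/kT = ln(1.1180) + 0.18122/0.18527 = 0.11154 + 0.97814 = 1.09.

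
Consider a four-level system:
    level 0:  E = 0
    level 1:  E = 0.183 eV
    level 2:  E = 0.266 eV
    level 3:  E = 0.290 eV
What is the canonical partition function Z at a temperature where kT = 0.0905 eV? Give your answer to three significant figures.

Eᵢ/kT = 0, 2.0221, 2.9392, 3.2044.
Z = Σ e^(−Eᵢ/kT) = e^(−0) + e^(−2.0221) + e^(−2.9392) + e^(−3.2044) = 1.0000 + 0.13238 + 0.052908 + 0.040583 = 1.2259.

Z = 1.23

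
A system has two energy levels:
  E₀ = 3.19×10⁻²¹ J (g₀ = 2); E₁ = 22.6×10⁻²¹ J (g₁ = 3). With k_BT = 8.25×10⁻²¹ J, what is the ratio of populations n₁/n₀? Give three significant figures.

n₁/n₀ = (g₁/g₀) exp[−(E₁−E₀)/kT] = (3/2) × exp(−(19.41 ×10⁻²¹ J)/(8.25 ×10⁻²¹ J)) = (3/2) × exp(-2.3527) = 0.143.

0.143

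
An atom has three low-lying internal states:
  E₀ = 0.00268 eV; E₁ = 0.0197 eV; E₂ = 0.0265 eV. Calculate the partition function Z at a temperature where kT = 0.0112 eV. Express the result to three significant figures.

Z = 1.05

Eᵢ/kT = 0.23929, 1.7589, 2.3661.
Z = Σ e^(−Eᵢ/kT) = e^(−0.23929) + e^(−1.7589) + e^(−2.3661) = 0.78719 + 0.17223 + 0.093846 = 1.0533.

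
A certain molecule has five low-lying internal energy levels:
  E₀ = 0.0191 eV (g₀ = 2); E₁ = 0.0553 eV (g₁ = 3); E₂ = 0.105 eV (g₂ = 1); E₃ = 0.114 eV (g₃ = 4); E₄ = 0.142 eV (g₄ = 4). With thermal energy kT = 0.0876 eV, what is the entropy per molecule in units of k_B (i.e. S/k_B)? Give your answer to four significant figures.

2.504

Eᵢ/kT = 0.218037, 0.631279, 1.19863, 1.30137, 1.62100.
Z = Σ gᵢe^(−Eᵢ/kT) = 2·e^(−0.218037) + 3·e^(−0.631279) + 1·e^(−1.19863) + 4·e^(−1.30137) + 4·e^(−1.62100) = 1.60819 + 1.59573 + 0.301607 + 1.08863 + 0.790804 = 5.38496.
⟨E⟩ = Σ EᵢPᵢ = 0.0718718 eV.
S/k_B = ln Z + ⟨E⟩/kT = ln(5.38496) + 0.0718718/0.0876 = 1.68361 + 0.820454 = 2.504.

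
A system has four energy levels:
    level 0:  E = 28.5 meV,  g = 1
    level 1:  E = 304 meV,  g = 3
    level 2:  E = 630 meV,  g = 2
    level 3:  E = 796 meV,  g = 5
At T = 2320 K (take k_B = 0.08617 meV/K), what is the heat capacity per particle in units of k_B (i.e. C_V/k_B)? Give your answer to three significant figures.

1.20

k_BT = 0.08617 × 2320 K = 199.91 meV.
Eᵢ/kT = 0.14256, 1.5207, 3.1514, 3.9818.
Z = Σ gᵢe^(−Eᵢ/kT) = 1·e^(−0.14256) + 3·e^(−1.5207) + 2·e^(−3.1514) + 5·e^(−3.9818) = 0.86714 + 0.65568 + 0.085584 + 0.093260 = 1.7017.
⟨E⟩ = 206.97 meV, ⟨E²⟩ = 90709 meV².
C_V/k_B = (⟨E²⟩ − ⟨E⟩²)/(kT)² = (90709 − 42837)/39964 = 1.20.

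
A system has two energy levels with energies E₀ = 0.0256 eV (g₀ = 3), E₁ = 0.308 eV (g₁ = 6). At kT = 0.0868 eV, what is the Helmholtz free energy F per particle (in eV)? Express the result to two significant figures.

-0.076 eV

Eᵢ/kT = 0.2949, 3.548.
Z = Σ gᵢe^(−Eᵢ/kT) = 3·e^(−0.2949) + 6·e^(−3.548) = 2.234 + 0.1727 = 2.407.
F = −kT ln Z = −0.0868 × ln(2.407) = −0.0868 × 0.8784 = -0.076 eV.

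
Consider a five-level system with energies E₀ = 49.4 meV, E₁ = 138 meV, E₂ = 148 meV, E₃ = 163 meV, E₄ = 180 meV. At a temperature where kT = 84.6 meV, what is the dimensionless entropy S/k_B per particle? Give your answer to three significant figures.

1.42

Eᵢ/kT = 0.58392, 1.6312, 1.7494, 1.9267, 2.1277.
Z = Σ e^(−Eᵢ/kT) = e^(−0.58392) + e^(−1.6312) + e^(−1.7494) + e^(−1.9267) + e^(−2.1277) = 0.55771 + 0.19569 + 0.17388 + 0.14563 + 0.11911 = 1.1920.
⟨E⟩ = Σ EᵢPᵢ = 105.26 meV.
S/k_B = ln Z + ⟨E⟩/kT = ln(1.1920) + 105.26/84.6 = 0.17563 + 1.2442 = 1.42.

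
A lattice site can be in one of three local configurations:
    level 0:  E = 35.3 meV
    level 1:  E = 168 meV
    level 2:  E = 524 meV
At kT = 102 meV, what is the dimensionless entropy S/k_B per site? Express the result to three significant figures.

Eᵢ/kT = 0.34608, 1.6471, 5.1373.
Z = Σ e^(−Eᵢ/kT) = e^(−0.34608) + e^(−1.6471) + e^(−5.1373) = 0.70746 + 0.19261 + 0.0058735 = 0.90594.
⟨E⟩ = Σ EᵢPᵢ = 66.682 meV.
S/k_B = ln Z + ⟨E⟩/kT = ln(0.90594) + 66.682/102 = -0.098782 + 0.65375 = 0.555.

0.555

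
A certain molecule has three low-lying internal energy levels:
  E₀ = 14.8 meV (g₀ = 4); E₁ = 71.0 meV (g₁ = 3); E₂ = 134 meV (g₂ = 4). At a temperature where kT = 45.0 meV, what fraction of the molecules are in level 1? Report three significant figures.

Eᵢ/kT = 0.32889, 1.5778, 2.9778.
Z = Σ gᵢe^(−Eᵢ/kT) = 4·e^(−0.32889) + 3·e^(−1.5778) + 4·e^(−2.9778) = 2.8789 + 0.61929 + 0.20362 = 3.7018.
P₁ = g₁ e^(−E₁/kT) / Z = 0.61929/3.7018 = 0.167.

0.167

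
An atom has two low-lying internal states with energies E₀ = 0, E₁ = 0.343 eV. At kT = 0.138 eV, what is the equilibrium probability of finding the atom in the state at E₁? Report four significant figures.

Eᵢ/kT = 0, 2.48551.
Z = Σ e^(−Eᵢ/kT) = e^(−0) + e^(−2.48551) = 1.00000 + 0.0832831 = 1.08328.
P₁ = e^(−E₁/kT) / Z = 0.0832831/1.08328 = 0.07688.

0.07688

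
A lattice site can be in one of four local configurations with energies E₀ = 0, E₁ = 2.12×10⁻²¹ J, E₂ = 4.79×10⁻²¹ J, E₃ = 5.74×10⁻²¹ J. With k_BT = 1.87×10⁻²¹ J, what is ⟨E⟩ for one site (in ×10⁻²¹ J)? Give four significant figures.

Eᵢ/kT = 0, 1.13369, 2.56150, 3.06952.
Z = Σ e^(−Eᵢ/kT) = e^(−0) + e^(−1.13369) + e^(−2.56150) + e^(−3.06952) = 1.00000 + 0.321843 + 0.0771889 + 0.0464434 = 1.44548.
⟨E⟩ = Σ Eᵢ e^(−Eᵢ/kT) / Z = (0·1.00000 + 2.12·0.321843 + 4.79·0.0771889 + 5.74·0.0464434) / 1.44548 = 0.9122 ×10⁻²¹ J.

0.9122 ×10⁻²¹ J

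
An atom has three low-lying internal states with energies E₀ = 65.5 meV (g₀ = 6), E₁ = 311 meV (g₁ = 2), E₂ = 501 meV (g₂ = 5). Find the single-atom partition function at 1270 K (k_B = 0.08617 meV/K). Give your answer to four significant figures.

k_BT = 0.08617 × 1270 K = 109.436 meV.
Eᵢ/kT = 0.598523, 2.84184, 4.57802.
Z = Σ gᵢe^(−Eᵢ/kT) = 6·e^(−0.598523) + 2·e^(−2.84184) + 5·e^(−4.57802) = 3.29774 + 0.116637 + 0.0513761 = 3.46575.

Z = 3.466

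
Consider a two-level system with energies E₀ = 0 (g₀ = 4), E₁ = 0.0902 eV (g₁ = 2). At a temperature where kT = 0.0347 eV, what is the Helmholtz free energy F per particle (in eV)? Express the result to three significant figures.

Eᵢ/kT = 0, 2.5994.
Z = Σ gᵢe^(−Eᵢ/kT) = 4·e^(−0) + 2·e^(−2.5994) = 4.0000 + 0.14864 = 4.1486.
F = −kT ln Z = −0.0347 × ln(4.1486) = −0.0347 × 1.4228 = -0.0494 eV.

-0.0494 eV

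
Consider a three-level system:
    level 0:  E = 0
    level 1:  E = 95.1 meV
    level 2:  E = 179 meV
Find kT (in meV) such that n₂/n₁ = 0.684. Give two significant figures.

n₂/n₁ = exp[−(E₂−E₁)/kT] = 0.684.
⇒ (E₂−E₁)/kT = ln(1/0.684) = ln(1.462) = 0.3798.
kT = 83.9 meV / 0.3798 = 220 meV.

220 meV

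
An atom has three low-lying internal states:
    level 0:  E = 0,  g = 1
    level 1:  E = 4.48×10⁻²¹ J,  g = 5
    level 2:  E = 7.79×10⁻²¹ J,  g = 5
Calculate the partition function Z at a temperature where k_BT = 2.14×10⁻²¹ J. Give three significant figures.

Eᵢ/kT = 0, 2.0935, 3.6402.
Z = Σ gᵢe^(−Eᵢ/kT) = 1·e^(−0) + 5·e^(−2.0935) + 5·e^(−3.6402) = 1.0000 + 0.61627 + 0.13124 = 1.7475.

Z = 1.75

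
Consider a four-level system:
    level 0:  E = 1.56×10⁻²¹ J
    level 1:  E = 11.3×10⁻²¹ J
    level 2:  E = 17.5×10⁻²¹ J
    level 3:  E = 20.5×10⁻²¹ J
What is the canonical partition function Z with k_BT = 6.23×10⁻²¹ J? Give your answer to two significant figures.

Z = 1.0

Eᵢ/kT = 0.2504, 1.814, 2.809, 3.291.
Z = Σ e^(−Eᵢ/kT) = e^(−0.2504) + e^(−1.814) + e^(−2.809) + e^(−3.291) = 0.7785 + 0.1630 + 0.06027 + 0.03722 = 1.039.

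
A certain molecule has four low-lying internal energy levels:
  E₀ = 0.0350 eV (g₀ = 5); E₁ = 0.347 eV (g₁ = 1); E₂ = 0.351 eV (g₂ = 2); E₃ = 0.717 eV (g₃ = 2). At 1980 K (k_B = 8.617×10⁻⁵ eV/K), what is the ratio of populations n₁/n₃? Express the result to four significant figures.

4.373

k_BT = 8.617×10⁻⁵ × 1980 K = 0.170617 eV.
n₁/n₃ = (g₁/g₃) exp[−(E₁−E₃)/kT] = (1/2) × exp(−(-0.370 eV)/(0.170617 eV)) = (1/2) × exp(2.16860) = 4.373.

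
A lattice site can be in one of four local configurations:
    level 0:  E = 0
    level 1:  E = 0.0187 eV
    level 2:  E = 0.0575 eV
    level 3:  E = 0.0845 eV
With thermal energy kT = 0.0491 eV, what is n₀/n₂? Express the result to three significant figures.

3.23

n₀/n₂ = exp[−(E₀−E₂)/kT] = exp(−(-0.0575 eV)/(0.0491 eV)) = exp(1.1711) = 3.23.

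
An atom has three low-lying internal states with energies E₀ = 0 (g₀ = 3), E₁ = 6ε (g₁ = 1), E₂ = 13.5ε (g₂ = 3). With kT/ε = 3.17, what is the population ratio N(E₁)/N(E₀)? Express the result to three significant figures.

0.0502

n₁/n₀ = (g₁/g₀) exp[−(E₁−E₀)/kT] = (1/3) × exp(−(6ε)/(3.17ε)) = (1/3) × exp(-1.8927) = 0.0502.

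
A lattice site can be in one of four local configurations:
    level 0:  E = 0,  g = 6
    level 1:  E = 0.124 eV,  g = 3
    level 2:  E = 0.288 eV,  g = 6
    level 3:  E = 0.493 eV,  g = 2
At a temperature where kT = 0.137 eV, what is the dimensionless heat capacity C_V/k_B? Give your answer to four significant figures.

Eᵢ/kT = 0, 0.905109, 2.10219, 3.59854.
Z = Σ gᵢe^(−Eᵢ/kT) = 6·e^(−0) + 3·e^(−0.905109) + 6·e^(−2.10219) + 2·e^(−3.59854) = 6.00000 + 1.21349 + 0.733131 + 0.0547273 = 8.00135.
⟨E⟩ = 0.0485662 eV, ⟨E²⟩ = 0.0115942 eV².
C_V/k_B = (⟨E²⟩ − ⟨E⟩²)/(kT)² = (0.0115942 − 0.00235868)/0.0187690 = 0.4921.

0.4921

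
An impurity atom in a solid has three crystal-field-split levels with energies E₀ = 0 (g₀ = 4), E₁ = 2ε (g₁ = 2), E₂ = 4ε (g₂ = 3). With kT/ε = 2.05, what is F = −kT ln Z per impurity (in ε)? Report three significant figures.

-3.37 ε

Eᵢ/kT = 0, 0.97561, 1.9512.
Z = Σ gᵢe^(−Eᵢ/kT) = 4·e^(−0) + 2·e^(−0.97561) + 3·e^(−1.9512) = 4.0000 + 0.75392 + 0.42631 = 5.1802.
F = −kT ln Z = −2.05 × ln(5.1802) = −2.05 × 1.6448 = -3.37 ε.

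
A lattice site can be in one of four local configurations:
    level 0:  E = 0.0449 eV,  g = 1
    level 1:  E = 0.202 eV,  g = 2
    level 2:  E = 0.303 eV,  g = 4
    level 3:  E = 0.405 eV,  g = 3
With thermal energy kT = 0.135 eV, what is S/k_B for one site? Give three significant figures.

1.88

Eᵢ/kT = 0.33259, 1.4963, 2.2444, 3.0000.
Z = Σ gᵢe^(−Eᵢ/kT) = 1·e^(−0.33259) + 2·e^(−1.4963) + 4·e^(−2.2444) + 3·e^(−3.0000) = 0.71706 + 0.44791 + 0.42396 + 0.14936 = 1.7383.
⟨E⟩ = Σ EᵢPᵢ = 0.17927 eV.
S/k_B = ln Z + ⟨E⟩/kT = ln(1.7383) + 0.17927/0.135 = 0.55291 + 1.3279 = 1.88.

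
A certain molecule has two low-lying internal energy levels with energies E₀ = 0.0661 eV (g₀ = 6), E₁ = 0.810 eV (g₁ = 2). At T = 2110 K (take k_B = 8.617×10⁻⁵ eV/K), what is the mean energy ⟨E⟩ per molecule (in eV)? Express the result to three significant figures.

k_BT = 8.617×10⁻⁵ × 2110 K = 0.18182 eV.
Eᵢ/kT = 0.36355, 4.4550.
Z = Σ gᵢe^(−Eᵢ/kT) = 6·e^(−0.36355) + 2·e^(−4.4550) = 4.1712 + 0.023241 = 4.1944.
⟨E⟩ = Σ Eᵢ gᵢe^(−Eᵢ/kT) / Z = (0.0661·4.1712 + 0.810·0.023241) / 4.1944 = 0.0702 eV.

0.0702 eV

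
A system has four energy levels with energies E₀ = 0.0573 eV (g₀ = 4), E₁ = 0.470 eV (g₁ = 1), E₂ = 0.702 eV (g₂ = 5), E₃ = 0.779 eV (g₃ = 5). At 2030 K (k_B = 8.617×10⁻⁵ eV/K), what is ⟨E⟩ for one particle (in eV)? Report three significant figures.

k_BT = 8.617×10⁻⁵ × 2030 K = 0.17493 eV.
Eᵢ/kT = 0.32756, 2.6868, 4.0130, 4.4532.
Z = Σ gᵢe^(−Eᵢ/kT) = 4·e^(−0.32756) + 1·e^(−2.6868) + 5·e^(−4.0130) + 5·e^(−4.4532) = 2.8827 + 0.068099 + 0.090395 + 0.058206 = 3.0994.
⟨E⟩ = Σ Eᵢ gᵢe^(−Eᵢ/kT) / Z = (0.0573·2.8827 + 0.470·0.068099 + 0.702·0.090395 + 0.779·0.058206) / 3.0994 = 0.0987 eV.

0.0987 eV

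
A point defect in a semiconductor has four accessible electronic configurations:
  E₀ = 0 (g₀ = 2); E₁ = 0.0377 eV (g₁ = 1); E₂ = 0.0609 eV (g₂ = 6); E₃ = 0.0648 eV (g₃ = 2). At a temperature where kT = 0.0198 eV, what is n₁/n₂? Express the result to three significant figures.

0.538

n₁/n₂ = (g₁/g₂) exp[−(E₁−E₂)/kT] = (1/6) × exp(−(-0.0232 eV)/(0.0198 eV)) = (1/6) × exp(1.1717) = 0.538.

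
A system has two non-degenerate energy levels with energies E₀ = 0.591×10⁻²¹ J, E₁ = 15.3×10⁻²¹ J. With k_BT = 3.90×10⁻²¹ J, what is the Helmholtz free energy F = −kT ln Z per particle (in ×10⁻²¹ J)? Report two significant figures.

0.50 ×10⁻²¹ J

Eᵢ/kT = 0.1515, 3.923.
Z = Σ e^(−Eᵢ/kT) = e^(−0.1515) + e^(−3.923) = 0.8594 + 0.01978 = 0.8792.
F = −kT ln Z = −3.90 × ln(0.8792) = −3.90 × -0.1287 = 0.50 ×10⁻²¹ J.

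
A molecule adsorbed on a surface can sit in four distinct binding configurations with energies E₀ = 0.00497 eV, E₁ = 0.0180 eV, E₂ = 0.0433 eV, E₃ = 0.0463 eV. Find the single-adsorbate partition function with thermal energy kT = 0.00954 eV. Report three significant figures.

Z = 0.764

Eᵢ/kT = 0.52096, 1.8868, 4.5388, 4.8532.
Z = Σ e^(−Eᵢ/kT) = e^(−0.52096) + e^(−1.8868) + e^(−4.5388) + e^(−4.8532) = 0.59395 + 0.15156 + 0.010686 + 0.0078034 = 0.76400.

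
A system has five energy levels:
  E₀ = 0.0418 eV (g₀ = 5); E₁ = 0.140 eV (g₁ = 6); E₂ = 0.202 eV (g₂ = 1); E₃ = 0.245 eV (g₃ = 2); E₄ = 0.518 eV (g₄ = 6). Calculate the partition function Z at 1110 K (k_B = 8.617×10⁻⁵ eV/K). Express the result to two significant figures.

Z = 4.9

k_BT = 8.617×10⁻⁵ × 1110 K = 0.09565 eV.
Eᵢ/kT = 0.4370, 1.464, 2.112, 2.561, 5.416.
Z = Σ gᵢe^(−Eᵢ/kT) = 5·e^(−0.4370) + 6·e^(−1.464) + 1·e^(−2.112) + 2·e^(−2.561) + 6·e^(−5.416) = 3.230 + 1.388 + 0.1210 + 0.1545 + 0.02667 = 4.920.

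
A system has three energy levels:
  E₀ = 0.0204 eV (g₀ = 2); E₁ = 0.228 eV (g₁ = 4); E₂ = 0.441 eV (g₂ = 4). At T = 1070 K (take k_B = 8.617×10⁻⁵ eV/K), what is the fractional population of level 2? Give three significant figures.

0.0170

k_BT = 8.617×10⁻⁵ × 1070 K = 0.092202 eV.
Eᵢ/kT = 0.22125, 2.4728, 4.7830.
Z = Σ gᵢe^(−Eᵢ/kT) = 2·e^(−0.22125) + 4·e^(−2.4728) + 4·e^(−4.7830) = 1.6030 + 0.33739 + 0.033483 = 1.9739.
P₂ = g₂ e^(−E₂/kT) / Z = 0.033483/1.9739 = 0.0170.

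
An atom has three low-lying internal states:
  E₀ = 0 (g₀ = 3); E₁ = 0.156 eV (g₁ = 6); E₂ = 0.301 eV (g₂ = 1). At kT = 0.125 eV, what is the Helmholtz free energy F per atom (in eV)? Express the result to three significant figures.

Eᵢ/kT = 0, 1.2480, 2.4080.
Z = Σ gᵢe^(−Eᵢ/kT) = 3·e^(−0) + 6·e^(−1.2480) + 1·e^(−2.4080) = 3.0000 + 1.7225 + 0.089995 = 4.8125.
F = −kT ln Z = −0.125 × ln(4.8125) = −0.125 × 1.5712 = -0.196 eV.

-0.196 eV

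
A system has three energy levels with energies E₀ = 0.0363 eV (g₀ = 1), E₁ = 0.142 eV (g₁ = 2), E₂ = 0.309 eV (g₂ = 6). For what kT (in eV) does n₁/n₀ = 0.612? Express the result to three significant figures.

0.0893 eV

n₁/n₀ = (g₁/g₀) exp[−(E₁−E₀)/kT] = 0.612.
⇒ (E₁−E₀)/kT = ln((2/1)/0.612) = ln(3.2680) = 1.1842.
kT = 0.1057 eV / 1.1842 = 0.0893 eV.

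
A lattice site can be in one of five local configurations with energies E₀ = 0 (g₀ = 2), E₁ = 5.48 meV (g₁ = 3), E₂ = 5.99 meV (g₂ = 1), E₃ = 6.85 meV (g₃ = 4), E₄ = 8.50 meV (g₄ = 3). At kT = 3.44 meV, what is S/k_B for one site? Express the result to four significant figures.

2.111

Eᵢ/kT = 0, 1.59302, 1.74128, 1.99128, 2.47093.
Z = Σ gᵢe^(−Eᵢ/kT) = 2·e^(−0) + 3·e^(−1.59302) + 1·e^(−1.74128) + 4·e^(−1.99128) + 3·e^(−2.47093) = 2.00000 + 0.609932 + 0.175296 + 0.546082 + 0.253519 = 3.58483.
⟨E⟩ = Σ EᵢPᵢ = 2.86988 meV.
S/k_B = ln Z + ⟨E⟩/kT = ln(3.58483) + 2.86988/3.44 = 1.27671 + 0.834267 = 2.111.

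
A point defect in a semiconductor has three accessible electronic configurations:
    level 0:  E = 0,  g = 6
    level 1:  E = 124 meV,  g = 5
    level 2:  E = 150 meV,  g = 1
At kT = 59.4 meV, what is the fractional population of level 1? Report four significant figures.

Eᵢ/kT = 0, 2.08754, 2.52525.
Z = Σ gᵢe^(−Eᵢ/kT) = 6·e^(−0) + 5·e^(−2.08754) + 1·e^(−2.52525) = 6.00000 + 0.619959 + 0.0800383 = 6.70000.
P₁ = g₁ e^(−E₁/kT) / Z = 0.619959/6.70000 = 0.09253.

0.09253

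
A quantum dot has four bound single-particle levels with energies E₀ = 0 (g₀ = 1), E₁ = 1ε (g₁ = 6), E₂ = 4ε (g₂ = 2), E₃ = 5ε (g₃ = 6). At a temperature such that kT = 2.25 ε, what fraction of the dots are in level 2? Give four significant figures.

0.05793

Eᵢ/kT = 0, 0.444444, 1.77778, 2.22222.
Z = Σ gᵢe^(−Eᵢ/kT) = 1·e^(−0) + 6·e^(−0.444444) + 2·e^(−1.77778) + 6·e^(−2.22222) = 1.00000 + 3.84708 + 0.338026 + 0.650210 = 5.83532.
P₂ = g₂ e^(−E₂/kT) / Z = 0.338026/5.83532 = 0.05793.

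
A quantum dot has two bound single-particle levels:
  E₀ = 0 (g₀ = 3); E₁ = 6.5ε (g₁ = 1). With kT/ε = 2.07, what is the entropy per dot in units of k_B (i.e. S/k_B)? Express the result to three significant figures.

Eᵢ/kT = 0, 3.1401.
Z = Σ gᵢe^(−Eᵢ/kT) = 3·e^(−0) + 1·e^(−3.1401) = 3.0000 + 0.043278 = 3.0433.
⟨E⟩ = Σ EᵢPᵢ = 0.092435 ε.
S/k_B = ln Z + ⟨E⟩/kT = ln(3.0433) + 0.092435/2.07 = 1.1129 + 0.044655 = 1.16.

1.16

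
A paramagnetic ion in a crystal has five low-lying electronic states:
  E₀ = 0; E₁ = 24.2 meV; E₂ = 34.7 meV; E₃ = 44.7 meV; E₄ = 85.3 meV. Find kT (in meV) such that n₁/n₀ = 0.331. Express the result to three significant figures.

n₁/n₀ = exp[−(E₁−E₀)/kT] = 0.331.
⇒ (E₁−E₀)/kT = ln(1/0.331) = ln(3.0211) = 1.1056.
kT = 24.2 meV / 1.1056 = 21.9 meV.

21.9 meV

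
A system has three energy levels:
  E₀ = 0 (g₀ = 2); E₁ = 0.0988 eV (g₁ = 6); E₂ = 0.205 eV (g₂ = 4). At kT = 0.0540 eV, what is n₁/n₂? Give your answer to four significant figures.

10.72

n₁/n₂ = (g₁/g₂) exp[−(E₁−E₂)/kT] = (6/4) × exp(−(-0.1062 eV)/(0.0540 eV)) = (6/4) × exp(1.96667) = 10.72.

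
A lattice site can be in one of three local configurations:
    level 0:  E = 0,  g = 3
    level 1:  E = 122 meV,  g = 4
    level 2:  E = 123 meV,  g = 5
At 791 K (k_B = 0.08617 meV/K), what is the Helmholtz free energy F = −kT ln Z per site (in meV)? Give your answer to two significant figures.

k_BT = 0.08617 × 791 K = 68.16 meV.
Eᵢ/kT = 0, 1.790, 1.805.
Z = Σ gᵢe^(−Eᵢ/kT) = 3·e^(−0) + 4·e^(−1.790) + 5·e^(−1.805) = 3.000 + 0.6678 + 0.8224 = 4.490.
F = −kT ln Z = −68.16 × ln(4.490) = −68.16 × 1.502 = -100 meV.

-100 meV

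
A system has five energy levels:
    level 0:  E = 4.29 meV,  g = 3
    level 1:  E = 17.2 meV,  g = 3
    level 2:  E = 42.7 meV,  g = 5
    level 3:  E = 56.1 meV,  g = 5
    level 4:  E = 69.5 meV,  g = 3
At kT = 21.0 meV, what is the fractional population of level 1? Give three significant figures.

0.271

Eᵢ/kT = 0.20429, 0.81905, 2.0333, 2.6714, 3.3095.
Z = Σ gᵢe^(−Eᵢ/kT) = 3·e^(−0.20429) + 3·e^(−0.81905) + 5·e^(−2.0333) + 5·e^(−2.6714) + 3·e^(−3.3095) = 2.4457 + 1.3226 + 0.65451 + 0.34578 + 0.10960 = 4.8782.
P₁ = g₁ e^(−E₁/kT) / Z = 1.3226/4.8782 = 0.271.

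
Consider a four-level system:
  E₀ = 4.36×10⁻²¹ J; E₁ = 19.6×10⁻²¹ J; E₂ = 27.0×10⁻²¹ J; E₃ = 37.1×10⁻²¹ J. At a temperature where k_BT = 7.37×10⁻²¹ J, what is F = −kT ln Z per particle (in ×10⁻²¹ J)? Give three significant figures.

Eᵢ/kT = 0.59159, 2.6594, 3.6635, 5.0339.
Z = Σ e^(−Eᵢ/kT) = e^(−0.59159) + e^(−2.6594) + e^(−3.6635) + e^(−5.0339) = 0.55345 + 0.069990 + 0.025643 + 0.0065134 = 0.65560.
F = −kT ln Z = −7.37 × ln(0.65560) = −7.37 × -0.42220 = 3.11 ×10⁻²¹ J.

3.11 ×10⁻²¹ J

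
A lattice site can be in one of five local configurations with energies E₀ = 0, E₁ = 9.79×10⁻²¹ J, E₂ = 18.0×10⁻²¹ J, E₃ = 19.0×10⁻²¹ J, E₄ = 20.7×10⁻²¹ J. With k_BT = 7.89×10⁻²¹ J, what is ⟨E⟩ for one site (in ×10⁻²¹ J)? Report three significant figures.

Eᵢ/kT = 0, 1.2408, 2.2814, 2.4081, 2.6236.
Z = Σ e^(−Eᵢ/kT) = e^(−0) + e^(−1.2408) + e^(−2.2814) + e^(−2.4081) + e^(−2.6236) = 1.0000 + 0.28915 + 0.10214 + 0.089986 + 0.072541 = 1.5538.
⟨E⟩ = Σ Eᵢ e^(−Eᵢ/kT) / Z = (0·1.0000 + 9.79·0.28915 + 18.0·0.10214 + 19.0·0.089986 + 20.7·0.072541) / 1.5538 = 5.07 ×10⁻²¹ J.

5.07 ×10⁻²¹ J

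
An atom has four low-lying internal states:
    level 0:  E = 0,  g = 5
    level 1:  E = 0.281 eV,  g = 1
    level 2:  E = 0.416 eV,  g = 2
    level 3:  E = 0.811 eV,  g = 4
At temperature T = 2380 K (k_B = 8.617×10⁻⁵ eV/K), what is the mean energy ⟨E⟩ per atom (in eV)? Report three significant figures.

0.0434 eV

k_BT = 8.617×10⁻⁵ × 2380 K = 0.20508 eV.
Eᵢ/kT = 0, 1.3702, 2.0285, 3.9546.
Z = Σ gᵢe^(−Eᵢ/kT) = 5·e^(−0) + 1·e^(−1.3702) + 2·e^(−2.0285) + 4·e^(−3.9546) = 5.0000 + 0.25406 + 0.26307 + 0.076665 = 5.5938.
⟨E⟩ = Σ Eᵢ gᵢe^(−Eᵢ/kT) / Z = (0·5.0000 + 0.281·0.25406 + 0.416·0.26307 + 0.811·0.076665) / 5.5938 = 0.0434 eV.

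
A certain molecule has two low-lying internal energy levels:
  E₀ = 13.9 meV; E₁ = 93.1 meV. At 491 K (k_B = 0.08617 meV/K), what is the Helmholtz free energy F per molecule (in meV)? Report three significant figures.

k_BT = 0.08617 × 491 K = 42.309 meV.
Eᵢ/kT = 0.32854, 2.2005.
Z = Σ e^(−Eᵢ/kT) = e^(−0.32854) + e^(−2.2005) = 0.71997 + 0.11075 = 0.83072.
F = −kT ln Z = −42.309 × ln(0.83072) = −42.309 × -0.18546 = 7.85 meV.

7.85 meV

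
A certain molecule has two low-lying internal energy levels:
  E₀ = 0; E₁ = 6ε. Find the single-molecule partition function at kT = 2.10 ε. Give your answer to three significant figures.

Z = 1.06

Eᵢ/kT = 0, 2.8571.
Z = Σ e^(−Eᵢ/kT) = e^(−0) + e^(−2.8571) = 1.0000 + 0.057435 = 1.0574.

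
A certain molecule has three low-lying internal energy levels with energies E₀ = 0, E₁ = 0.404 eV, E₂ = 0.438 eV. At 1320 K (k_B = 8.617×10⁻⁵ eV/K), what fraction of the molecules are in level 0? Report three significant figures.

k_BT = 8.617×10⁻⁵ × 1320 K = 0.11374 eV.
Eᵢ/kT = 0, 3.5520, 3.8509.
Z = Σ e^(−Eᵢ/kT) = e^(−0) + e^(−3.5520) + e^(−3.8509) = 1.0000 + 0.028667 + 0.021261 = 1.0499.
P₀ = e^(−E₀/kT) / Z = 1.0000/1.0499 = 0.952.

0.952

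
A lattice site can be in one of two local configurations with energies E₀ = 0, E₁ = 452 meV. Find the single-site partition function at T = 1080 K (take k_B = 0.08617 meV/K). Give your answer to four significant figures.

k_BT = 0.08617 × 1080 K = 93.0636 meV.
Eᵢ/kT = 0, 4.85689.
Z = Σ e^(−Eᵢ/kT) = e^(−0) + e^(−4.85689) = 1.00000 + 0.00777463 = 1.00777.

Z = 1.008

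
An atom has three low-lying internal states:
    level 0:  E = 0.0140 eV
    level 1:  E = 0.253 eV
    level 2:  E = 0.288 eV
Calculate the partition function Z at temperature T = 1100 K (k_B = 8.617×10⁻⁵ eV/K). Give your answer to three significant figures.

Z = 0.980

k_BT = 8.617×10⁻⁵ × 1100 K = 0.094787 eV.
Eᵢ/kT = 0.14770, 2.6691, 3.0384.
Z = Σ e^(−Eᵢ/kT) = e^(−0.14770) + e^(−2.6691) + e^(−3.0384) = 0.86269 + 0.069315 + 0.047911 = 0.97992.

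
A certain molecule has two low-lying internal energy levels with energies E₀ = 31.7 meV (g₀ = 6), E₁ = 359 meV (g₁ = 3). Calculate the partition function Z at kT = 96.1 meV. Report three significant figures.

Eᵢ/kT = 0.32986, 3.7357.
Z = Σ gᵢe^(−Eᵢ/kT) = 6·e^(−0.32986) + 3·e^(−3.7357) = 4.3141 + 0.071569 = 4.3857.

Z = 4.39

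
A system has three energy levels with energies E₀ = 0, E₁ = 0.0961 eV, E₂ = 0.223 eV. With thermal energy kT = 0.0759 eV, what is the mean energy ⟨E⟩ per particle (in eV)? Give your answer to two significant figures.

Eᵢ/kT = 0, 1.266, 2.938.
Z = Σ e^(−Eᵢ/kT) = e^(−0) + e^(−1.266) + e^(−2.938) = 1.000 + 0.2820 + 0.05297 = 1.335.
⟨E⟩ = Σ Eᵢ e^(−Eᵢ/kT) / Z = (0·1.000 + 0.0961·0.2820 + 0.223·0.05297) / 1.335 = 0.029 eV.

0.029 eV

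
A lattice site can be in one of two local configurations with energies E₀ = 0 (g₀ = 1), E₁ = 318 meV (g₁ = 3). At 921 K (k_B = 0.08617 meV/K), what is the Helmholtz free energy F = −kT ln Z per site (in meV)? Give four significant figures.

-4.217 meV

k_BT = 0.08617 × 921 K = 79.3626 meV.
Eᵢ/kT = 0, 4.00693.
Z = Σ gᵢe^(−Eᵢ/kT) = 1·e^(−0) + 3·e^(−4.00693) = 1.00000 + 0.0545675 = 1.05457.
F = −kT ln Z = −79.3626 × ln(1.05457) = −79.3626 × 0.0531331 = -4.217 meV.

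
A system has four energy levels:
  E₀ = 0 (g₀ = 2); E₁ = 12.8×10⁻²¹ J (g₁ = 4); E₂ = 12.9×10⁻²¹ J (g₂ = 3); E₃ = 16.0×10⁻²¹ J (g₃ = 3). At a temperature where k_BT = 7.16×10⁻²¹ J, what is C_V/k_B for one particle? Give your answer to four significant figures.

Eᵢ/kT = 0, 1.78771, 1.80168, 2.23464.
Z = Σ gᵢe^(−Eᵢ/kT) = 2·e^(−0) + 4·e^(−1.78771) + 3·e^(−1.80168) + 3·e^(−2.23464) = 2.00000 + 0.669372 + 0.495064 + 0.321092 = 3.48553.
⟨E⟩ = 5.76433, ⟨E²⟩ = 78.6833.
C_V/k_B = (⟨E²⟩ − ⟨E⟩²)/(kT)² = (78.6833 − 33.2275)/51.2656 = 0.8867.

0.8867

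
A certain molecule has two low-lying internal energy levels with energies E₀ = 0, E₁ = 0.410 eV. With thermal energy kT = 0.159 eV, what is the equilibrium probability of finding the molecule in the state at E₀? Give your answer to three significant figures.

0.929

Eᵢ/kT = 0, 2.5786.
Z = Σ e^(−Eᵢ/kT) = e^(−0) + e^(−2.5786) = 1.0000 + 0.075880 = 1.0759.
P₀ = e^(−E₀/kT) / Z = 1.0000/1.0759 = 0.929.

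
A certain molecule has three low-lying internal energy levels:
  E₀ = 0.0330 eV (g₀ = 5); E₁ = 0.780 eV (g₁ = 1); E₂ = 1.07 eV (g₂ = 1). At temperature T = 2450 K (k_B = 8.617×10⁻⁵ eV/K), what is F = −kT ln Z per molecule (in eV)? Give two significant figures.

k_BT = 8.617×10⁻⁵ × 2450 K = 0.2111 eV.
Eᵢ/kT = 0.1563, 3.695, 5.069.
Z = Σ gᵢe^(−Eᵢ/kT) = 5·e^(−0.1563) + 1·e^(−3.695) + 1·e^(−5.069) = 4.277 + 0.02485 + 0.006289 = 4.308.
F = −kT ln Z = −0.2111 × ln(4.308) = −0.2111 × 1.460 = -0.31 eV.

-0.31 eV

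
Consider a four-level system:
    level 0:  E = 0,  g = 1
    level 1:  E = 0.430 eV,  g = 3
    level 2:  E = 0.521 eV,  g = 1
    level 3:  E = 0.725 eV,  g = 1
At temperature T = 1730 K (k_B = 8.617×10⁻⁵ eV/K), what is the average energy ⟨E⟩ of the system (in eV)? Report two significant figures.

k_BT = 8.617×10⁻⁵ × 1730 K = 0.1491 eV.
Eᵢ/kT = 0, 2.884, 3.494, 4.863.
Z = Σ gᵢe^(−Eᵢ/kT) = 1·e^(−0) + 3·e^(−2.884) + 1·e^(−3.494) + 1·e^(−4.863) = 1.000 + 0.1677 + 0.03038 + 0.007727 = 1.206.
⟨E⟩ = Σ Eᵢ gᵢe^(−Eᵢ/kT) / Z = (0·1.000 + 0.430·0.1677 + 0.521·0.03038 + 0.725·0.007727) / 1.206 = 0.078 eV.

0.078 eV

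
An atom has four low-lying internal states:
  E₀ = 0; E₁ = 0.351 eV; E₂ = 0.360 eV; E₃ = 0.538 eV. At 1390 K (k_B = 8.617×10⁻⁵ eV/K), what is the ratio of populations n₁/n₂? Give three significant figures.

1.08

k_BT = 8.617×10⁻⁵ × 1390 K = 0.11978 eV.
n₁/n₂ = exp[−(E₁−E₂)/kT] = exp(−(-0.009 eV)/(0.11978 eV)) = exp(0.075138) = 1.08.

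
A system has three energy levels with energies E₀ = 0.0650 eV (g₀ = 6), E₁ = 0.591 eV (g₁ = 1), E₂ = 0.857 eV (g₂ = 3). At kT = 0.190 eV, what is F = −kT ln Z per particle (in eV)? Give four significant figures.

Eᵢ/kT = 0.342105, 3.11053, 4.51053.
Z = Σ gᵢe^(−Eᵢ/kT) = 6·e^(−0.342105) + 1·e^(−3.11053) + 3·e^(−4.51053) = 4.26164 + 0.0445773 + 0.0329779 = 4.33920.
F = −kT ln Z = −0.190 × ln(4.33920) = −0.190 × 1.46769 = -0.2789 eV.

-0.2789 eV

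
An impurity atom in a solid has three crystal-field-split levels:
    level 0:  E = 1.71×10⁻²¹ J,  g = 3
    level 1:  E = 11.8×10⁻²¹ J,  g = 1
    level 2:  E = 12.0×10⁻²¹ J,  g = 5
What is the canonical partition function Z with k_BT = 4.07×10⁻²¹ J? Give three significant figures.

Z = 2.29

Eᵢ/kT = 0.42015, 2.8993, 2.9484.
Z = Σ gᵢe^(−Eᵢ/kT) = 3·e^(−0.42015) + 1·e^(−2.8993) + 5·e^(−2.9484) = 1.9708 + 0.055062 + 0.26212 = 2.2880.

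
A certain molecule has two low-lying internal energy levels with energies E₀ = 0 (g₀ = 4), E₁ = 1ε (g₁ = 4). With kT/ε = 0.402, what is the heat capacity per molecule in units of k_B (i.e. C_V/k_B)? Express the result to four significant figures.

0.4384

Eᵢ/kT = 0, 2.48756.
Z = Σ gᵢe^(−Eᵢ/kT) = 4·e^(−0) + 4·e^(−2.48756) = 4.00000 + 0.332450 = 4.33245.
⟨E⟩ = 0.0767349 ε, ⟨E²⟩ = 0.0767349 ε².
C_V/k_B = (⟨E²⟩ − ⟨E⟩²)/(kT)² = (0.0767349 − 0.00588824)/0.161604 = 0.4384.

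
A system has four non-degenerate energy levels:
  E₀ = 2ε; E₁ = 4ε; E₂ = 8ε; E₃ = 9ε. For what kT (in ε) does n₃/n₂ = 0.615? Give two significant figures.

n₃/n₂ = exp[−(E₃−E₂)/kT] = 0.615.
⇒ (E₃−E₂)/kT = ln(1/0.615) = ln(1.626) = 0.4861.
kT = 1ε / 0.4861 = 2.1 ε.

2.1 ε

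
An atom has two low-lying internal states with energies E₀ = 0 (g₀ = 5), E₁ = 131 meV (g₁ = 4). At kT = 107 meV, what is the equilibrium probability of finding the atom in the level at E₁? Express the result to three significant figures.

Eᵢ/kT = 0, 1.2243.
Z = Σ gᵢe^(−Eᵢ/kT) = 5·e^(−0) + 4·e^(−1.2243) = 5.0000 + 1.1759 = 6.1759.
P₁ = g₁ e^(−E₁/kT) / Z = 1.1759/6.1759 = 0.190.

0.190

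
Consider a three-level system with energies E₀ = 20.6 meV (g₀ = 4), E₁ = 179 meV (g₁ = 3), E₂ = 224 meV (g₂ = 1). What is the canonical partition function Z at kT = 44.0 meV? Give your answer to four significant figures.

Eᵢ/kT = 0.468182, 4.06818, 5.09091.
Z = Σ gᵢe^(−Eᵢ/kT) = 4·e^(−0.468182) + 3·e^(−4.06818) + 1·e^(−5.09091) = 2.50456 + 0.0513255 + 0.00615242 = 2.56204.

Z = 2.562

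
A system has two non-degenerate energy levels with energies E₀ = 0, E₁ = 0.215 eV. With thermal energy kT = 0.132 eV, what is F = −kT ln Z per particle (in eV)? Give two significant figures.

-0.024 eV

Eᵢ/kT = 0, 1.629.
Z = Σ e^(−Eᵢ/kT) = e^(−0) + e^(−1.629) = 1.000 + 0.1961 = 1.196.
F = −kT ln Z = −0.132 × ln(1.196) = −0.132 × 0.1790 = -0.024 eV.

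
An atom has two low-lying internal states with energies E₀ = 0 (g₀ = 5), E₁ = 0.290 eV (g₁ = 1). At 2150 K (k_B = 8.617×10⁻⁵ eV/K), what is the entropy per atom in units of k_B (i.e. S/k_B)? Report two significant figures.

k_BT = 8.617×10⁻⁵ × 2150 K = 0.1853 eV.
Eᵢ/kT = 0, 1.565.
Z = Σ gᵢe^(−Eᵢ/kT) = 5·e^(−0) + 1·e^(−1.565) = 5.000 + 0.2091 = 5.209.
⟨E⟩ = Σ EᵢPᵢ = 0.01164 eV.
S/k_B = ln Z + ⟨E⟩/kT = ln(5.209) + 0.01164/0.1853 = 1.650 + 0.06282 = 1.7.

1.7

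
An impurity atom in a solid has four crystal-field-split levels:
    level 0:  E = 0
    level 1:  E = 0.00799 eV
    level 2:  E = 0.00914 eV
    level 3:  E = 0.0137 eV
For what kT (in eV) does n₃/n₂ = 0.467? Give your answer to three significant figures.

0.00599 eV

n₃/n₂ = exp[−(E₃−E₂)/kT] = 0.467.
⇒ (E₃−E₂)/kT = ln(1/0.467) = ln(2.1413) = 0.76141.
kT = 0.00456 eV / 0.76141 = 0.00599 eV.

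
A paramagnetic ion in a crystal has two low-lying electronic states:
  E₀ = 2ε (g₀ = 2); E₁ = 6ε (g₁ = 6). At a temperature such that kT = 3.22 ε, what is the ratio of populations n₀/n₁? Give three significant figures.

n₀/n₁ = (g₀/g₁) exp[−(E₀−E₁)/kT] = (2/6) × exp(−(-4ε)/(3.22ε)) = (2/6) × exp(1.2422) = 1.15.

1.15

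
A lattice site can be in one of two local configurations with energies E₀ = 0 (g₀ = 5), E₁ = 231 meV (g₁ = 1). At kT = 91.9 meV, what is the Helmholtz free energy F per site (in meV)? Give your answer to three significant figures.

-149 meV

Eᵢ/kT = 0, 2.5136.
Z = Σ gᵢe^(−Eᵢ/kT) = 5·e^(−0) + 1·e^(−2.5136) = 5.0000 + 0.080976 = 5.0810.
F = −kT ln Z = −91.9 × ln(5.0810) = −91.9 × 1.6255 = -149 meV.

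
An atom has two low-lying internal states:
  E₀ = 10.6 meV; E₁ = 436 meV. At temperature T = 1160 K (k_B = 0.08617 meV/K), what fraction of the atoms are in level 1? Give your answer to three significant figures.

0.0140

k_BT = 0.08617 × 1160 K = 99.957 meV.
Eᵢ/kT = 0.10605, 4.3619.
Z = Σ e^(−Eᵢ/kT) = e^(−0.10605) + e^(−4.3619) = 0.89938 + 0.012754 = 0.91213.
P₁ = e^(−E₁/kT) / Z = 0.012754/0.91213 = 0.0140.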